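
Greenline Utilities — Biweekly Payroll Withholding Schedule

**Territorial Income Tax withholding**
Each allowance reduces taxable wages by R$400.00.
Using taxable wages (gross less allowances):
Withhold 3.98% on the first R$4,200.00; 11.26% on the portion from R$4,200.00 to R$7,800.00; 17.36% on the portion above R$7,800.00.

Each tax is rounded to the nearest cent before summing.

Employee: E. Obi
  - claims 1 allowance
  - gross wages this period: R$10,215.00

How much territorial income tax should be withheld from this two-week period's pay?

R$922.32

Territorial Income Tax: taxable = R$10,215.00 − 1×R$400.00 = R$9,815.00
  R$572.52 + 17.36% × (R$9,815.00 − R$7,800.00) = R$572.52 + 17.36% × R$2,015.00 = R$922.32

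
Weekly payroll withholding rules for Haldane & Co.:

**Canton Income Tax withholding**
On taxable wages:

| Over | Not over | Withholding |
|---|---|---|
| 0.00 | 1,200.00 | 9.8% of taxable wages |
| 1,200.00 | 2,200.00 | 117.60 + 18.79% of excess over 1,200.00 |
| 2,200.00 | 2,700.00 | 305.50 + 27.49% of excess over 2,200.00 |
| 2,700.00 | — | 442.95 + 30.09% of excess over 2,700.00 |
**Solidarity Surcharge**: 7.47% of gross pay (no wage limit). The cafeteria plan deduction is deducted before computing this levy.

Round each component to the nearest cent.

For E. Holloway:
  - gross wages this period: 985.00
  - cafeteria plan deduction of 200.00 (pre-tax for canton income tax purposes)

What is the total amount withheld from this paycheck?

Canton Income Tax: taxable = 985.00 − 200.00 = 785.00
  9.8% × 785.00 = 76.93
Solidarity Surcharge: 7.47% × 785.00 = 58.64
Total: 76.93 + 58.64 = 135.57

135.57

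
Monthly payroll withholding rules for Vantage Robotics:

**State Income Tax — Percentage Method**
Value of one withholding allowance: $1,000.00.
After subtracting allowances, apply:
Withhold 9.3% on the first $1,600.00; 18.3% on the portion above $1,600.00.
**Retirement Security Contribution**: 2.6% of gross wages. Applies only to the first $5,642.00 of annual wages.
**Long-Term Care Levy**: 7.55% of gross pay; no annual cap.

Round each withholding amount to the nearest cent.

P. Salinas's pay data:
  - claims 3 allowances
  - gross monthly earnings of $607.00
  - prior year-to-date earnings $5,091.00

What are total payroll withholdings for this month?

State Income Tax: taxable = $607.00 − 3×$1,000.00 = $-2,393.00
  Taxable ≤ 0 → $0.00
Retirement Security Contribution: cap $5,642.00 − YTD $5,091.00 = $551.00 subject; 2.6% × $551.00 = $14.33
Long-Term Care Levy: 7.55% × $607.00 = $45.83
Total: $0.00 + $14.33 + $45.83 = $60.16

$60.16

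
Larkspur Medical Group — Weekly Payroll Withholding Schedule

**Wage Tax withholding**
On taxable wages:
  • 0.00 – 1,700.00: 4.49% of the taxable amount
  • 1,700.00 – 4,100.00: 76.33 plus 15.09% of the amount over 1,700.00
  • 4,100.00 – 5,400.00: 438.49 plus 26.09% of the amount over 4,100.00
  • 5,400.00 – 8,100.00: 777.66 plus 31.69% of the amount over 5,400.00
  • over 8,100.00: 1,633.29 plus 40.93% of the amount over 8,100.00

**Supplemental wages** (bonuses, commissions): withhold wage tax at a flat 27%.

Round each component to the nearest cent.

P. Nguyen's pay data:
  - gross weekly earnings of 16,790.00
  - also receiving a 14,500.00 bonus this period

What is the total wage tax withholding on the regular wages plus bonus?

Wage Tax: taxable = 16,790.00
  1,633.29 + 40.93% × (16,790.00 − 8,100.00) = 1,633.29 + 40.93% × 8,690.00 = 5,190.11
Supplemental (27% flat on bonus): 27% × 14,500.00 = 3,915.00
Total wage tax: 5,190.11 + 3,915.00 = 9,105.11

9,105.11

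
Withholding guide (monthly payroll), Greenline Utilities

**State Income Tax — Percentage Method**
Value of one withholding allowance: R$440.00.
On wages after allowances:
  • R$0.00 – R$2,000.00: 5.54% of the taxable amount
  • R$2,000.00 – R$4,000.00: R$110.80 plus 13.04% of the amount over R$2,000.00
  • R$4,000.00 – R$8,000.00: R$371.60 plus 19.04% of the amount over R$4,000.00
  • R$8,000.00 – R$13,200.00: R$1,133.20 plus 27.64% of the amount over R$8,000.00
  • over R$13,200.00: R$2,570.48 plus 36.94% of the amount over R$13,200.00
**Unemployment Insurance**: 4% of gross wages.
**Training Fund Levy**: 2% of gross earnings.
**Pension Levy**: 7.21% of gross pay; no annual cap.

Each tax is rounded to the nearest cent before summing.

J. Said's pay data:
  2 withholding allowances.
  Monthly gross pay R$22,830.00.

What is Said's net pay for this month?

R$14,011.43

State Income Tax: taxable = R$22,830.00 − 2×R$440.00 = R$21,950.00
  R$2,570.48 + 36.94% × (R$21,950.00 − R$13,200.00) = R$2,570.48 + 36.94% × R$8,750.00 = R$5,802.73
Unemployment Insurance: 4% × R$22,830.00 = R$913.20
Training Fund Levy: 2% × R$22,830.00 = R$456.60
Pension Levy: 7.21% × R$22,830.00 = R$1,646.04
Total withheld: R$5,802.73 + R$913.20 + R$456.60 + R$1,646.04 = R$8,818.57
Net pay: R$22,830.00 − R$8,818.57 = R$14,011.43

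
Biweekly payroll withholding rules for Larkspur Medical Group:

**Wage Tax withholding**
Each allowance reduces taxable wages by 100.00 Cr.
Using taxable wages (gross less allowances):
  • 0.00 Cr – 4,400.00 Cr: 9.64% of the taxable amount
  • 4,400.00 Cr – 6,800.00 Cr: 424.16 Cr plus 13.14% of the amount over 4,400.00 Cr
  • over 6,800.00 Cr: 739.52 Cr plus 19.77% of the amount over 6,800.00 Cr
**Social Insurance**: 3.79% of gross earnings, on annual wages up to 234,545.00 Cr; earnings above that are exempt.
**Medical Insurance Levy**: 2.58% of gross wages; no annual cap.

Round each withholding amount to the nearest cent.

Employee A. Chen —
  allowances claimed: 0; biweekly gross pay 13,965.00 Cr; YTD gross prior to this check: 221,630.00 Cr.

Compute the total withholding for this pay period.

Wage Tax: taxable = 13,965.00 Cr
  739.52 Cr + 19.77% × (13,965.00 Cr − 6,800.00 Cr) = 739.52 Cr + 19.77% × 7,165.00 Cr = 2,156.04 Cr
Social Insurance: cap 234,545.00 Cr − YTD 221,630.00 Cr = 12,915.00 Cr subject; 3.79% × 12,915.00 Cr = 489.48 Cr
Medical Insurance Levy: 2.58% × 13,965.00 Cr = 360.30 Cr
Total: 2,156.04 Cr + 489.48 Cr + 360.30 Cr = 3,005.82 Cr

3,005.82 Cr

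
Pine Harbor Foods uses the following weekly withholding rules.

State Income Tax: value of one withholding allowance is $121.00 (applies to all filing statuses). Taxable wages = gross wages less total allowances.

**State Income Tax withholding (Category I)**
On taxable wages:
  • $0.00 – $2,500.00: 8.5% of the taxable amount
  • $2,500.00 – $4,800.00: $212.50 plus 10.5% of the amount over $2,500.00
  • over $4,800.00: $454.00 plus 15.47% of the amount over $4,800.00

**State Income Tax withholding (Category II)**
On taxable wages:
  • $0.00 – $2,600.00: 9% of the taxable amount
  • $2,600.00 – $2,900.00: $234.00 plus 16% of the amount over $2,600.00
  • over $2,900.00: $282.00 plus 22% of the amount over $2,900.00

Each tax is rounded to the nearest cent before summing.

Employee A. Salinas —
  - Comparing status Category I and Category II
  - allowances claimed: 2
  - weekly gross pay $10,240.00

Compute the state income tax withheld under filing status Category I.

$1,258.13

State Income Tax (Category I): taxable = $10,240.00 − 2×$121.00 = $9,998.00
  $454.00 + 15.47% × ($9,998.00 − $4,800.00) = $454.00 + 15.47% × $5,198.00 = $1,258.13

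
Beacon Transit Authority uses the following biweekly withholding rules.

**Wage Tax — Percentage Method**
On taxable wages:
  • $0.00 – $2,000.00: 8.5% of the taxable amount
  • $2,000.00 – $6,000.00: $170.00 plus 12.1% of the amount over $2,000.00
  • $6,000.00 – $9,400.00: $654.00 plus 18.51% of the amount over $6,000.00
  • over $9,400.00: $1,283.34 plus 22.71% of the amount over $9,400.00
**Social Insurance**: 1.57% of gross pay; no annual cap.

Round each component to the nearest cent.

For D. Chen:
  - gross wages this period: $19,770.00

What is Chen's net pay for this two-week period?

$15,821.24

Wage Tax: taxable = $19,770.00
  $1,283.34 + 22.71% × ($19,770.00 − $9,400.00) = $1,283.34 + 22.71% × $10,370.00 = $3,638.37
Social Insurance: 1.57% × $19,770.00 = $310.39
Total withheld: $3,638.37 + $310.39 = $3,948.76
Net pay: $19,770.00 − $3,948.76 = $15,821.24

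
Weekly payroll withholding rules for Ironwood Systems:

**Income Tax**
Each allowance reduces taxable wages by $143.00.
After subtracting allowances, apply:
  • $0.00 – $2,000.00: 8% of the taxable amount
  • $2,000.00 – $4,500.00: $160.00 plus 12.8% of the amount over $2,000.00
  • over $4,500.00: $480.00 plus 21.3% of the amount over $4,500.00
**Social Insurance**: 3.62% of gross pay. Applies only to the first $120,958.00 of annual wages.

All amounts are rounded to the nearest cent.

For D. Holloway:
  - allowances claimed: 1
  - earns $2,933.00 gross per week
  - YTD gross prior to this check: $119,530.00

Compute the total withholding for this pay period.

Income Tax: taxable = $2,933.00 − 1×$143.00 = $2,790.00
  $160.00 + 12.8% × ($2,790.00 − $2,000.00) = $160.00 + 12.8% × $790.00 = $261.12
Social Insurance: cap $120,958.00 − YTD $119,530.00 = $1,428.00 subject; 3.62% × $1,428.00 = $51.69
Total: $261.12 + $51.69 = $312.81

$312.81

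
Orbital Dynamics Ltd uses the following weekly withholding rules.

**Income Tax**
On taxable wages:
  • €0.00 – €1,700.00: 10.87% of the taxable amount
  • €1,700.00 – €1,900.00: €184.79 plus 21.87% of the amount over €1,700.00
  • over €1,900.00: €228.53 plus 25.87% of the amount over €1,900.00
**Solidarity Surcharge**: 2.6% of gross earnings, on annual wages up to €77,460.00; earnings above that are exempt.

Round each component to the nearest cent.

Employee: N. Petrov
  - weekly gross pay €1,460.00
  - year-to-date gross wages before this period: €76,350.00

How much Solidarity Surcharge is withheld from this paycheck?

€28.86

Solidarity Surcharge: cap €77,460.00 − YTD €76,350.00 = €1,110.00 subject; 2.6% × €1,110.00 = €28.86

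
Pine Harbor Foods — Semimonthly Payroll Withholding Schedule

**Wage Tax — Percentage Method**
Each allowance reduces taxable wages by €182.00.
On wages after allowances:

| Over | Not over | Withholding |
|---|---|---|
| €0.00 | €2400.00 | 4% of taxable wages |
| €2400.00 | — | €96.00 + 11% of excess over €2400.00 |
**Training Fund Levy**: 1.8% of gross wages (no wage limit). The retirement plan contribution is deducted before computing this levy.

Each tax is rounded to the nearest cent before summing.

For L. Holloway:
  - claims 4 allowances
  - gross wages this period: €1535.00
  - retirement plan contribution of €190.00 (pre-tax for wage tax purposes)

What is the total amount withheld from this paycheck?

Wage Tax: taxable = €1535.00 − €190.00 − 4×€182.00 = €617.00
  4% × €617.00 = €24.68
Training Fund Levy: 1.8% × €1345.00 = €24.21
Total: €24.68 + €24.21 = €48.89

€48.89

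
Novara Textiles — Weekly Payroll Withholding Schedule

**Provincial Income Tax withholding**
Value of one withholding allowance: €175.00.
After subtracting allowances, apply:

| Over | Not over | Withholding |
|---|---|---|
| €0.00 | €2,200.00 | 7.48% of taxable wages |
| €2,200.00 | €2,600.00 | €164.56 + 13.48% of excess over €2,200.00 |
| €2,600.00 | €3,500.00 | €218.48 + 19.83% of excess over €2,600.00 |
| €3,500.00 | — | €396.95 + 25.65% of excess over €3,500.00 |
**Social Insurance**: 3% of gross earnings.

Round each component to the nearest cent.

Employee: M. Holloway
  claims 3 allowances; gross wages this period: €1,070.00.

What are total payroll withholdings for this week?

Provincial Income Tax: taxable = €1,070.00 − 3×€175.00 = €545.00
  7.48% × €545.00 = €40.77
Social Insurance: 3% × €1,070.00 = €32.10
Total: €40.77 + €32.10 = €72.87

€72.87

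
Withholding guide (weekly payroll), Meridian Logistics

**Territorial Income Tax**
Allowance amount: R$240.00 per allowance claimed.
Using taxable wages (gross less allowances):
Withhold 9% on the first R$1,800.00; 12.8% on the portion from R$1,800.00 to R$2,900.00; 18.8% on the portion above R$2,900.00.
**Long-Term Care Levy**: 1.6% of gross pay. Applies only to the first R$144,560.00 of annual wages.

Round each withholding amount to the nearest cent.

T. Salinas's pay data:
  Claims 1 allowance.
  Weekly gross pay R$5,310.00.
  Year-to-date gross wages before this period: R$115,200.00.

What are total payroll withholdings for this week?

R$795.72

Territorial Income Tax: taxable = R$5,310.00 − 1×R$240.00 = R$5,070.00
  R$302.80 + 18.8% × (R$5,070.00 − R$2,900.00) = R$302.80 + 18.8% × R$2,170.00 = R$710.76
Long-Term Care Levy: 1.6% × R$5,310.00 = R$84.96
Total: R$710.76 + R$84.96 = R$795.72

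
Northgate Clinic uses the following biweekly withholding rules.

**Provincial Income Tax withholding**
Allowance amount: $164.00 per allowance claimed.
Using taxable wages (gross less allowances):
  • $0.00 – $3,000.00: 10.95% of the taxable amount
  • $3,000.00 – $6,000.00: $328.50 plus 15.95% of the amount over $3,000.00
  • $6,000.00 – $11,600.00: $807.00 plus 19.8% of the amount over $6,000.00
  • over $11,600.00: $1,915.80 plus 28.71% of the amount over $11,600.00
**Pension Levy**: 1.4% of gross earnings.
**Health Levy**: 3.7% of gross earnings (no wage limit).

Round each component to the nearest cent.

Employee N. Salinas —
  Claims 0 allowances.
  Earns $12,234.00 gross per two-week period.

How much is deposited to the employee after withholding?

$9,512.24

Provincial Income Tax: taxable = $12,234.00
  $1,915.80 + 28.71% × ($12,234.00 − $11,600.00) = $1,915.80 + 28.71% × $634.00 = $2,097.82
Pension Levy: 1.4% × $12,234.00 = $171.28
Health Levy: 3.7% × $12,234.00 = $452.66
Total withheld: $2,097.82 + $171.28 + $452.66 = $2,721.76
Net pay: $12,234.00 − $2,721.76 = $9,512.24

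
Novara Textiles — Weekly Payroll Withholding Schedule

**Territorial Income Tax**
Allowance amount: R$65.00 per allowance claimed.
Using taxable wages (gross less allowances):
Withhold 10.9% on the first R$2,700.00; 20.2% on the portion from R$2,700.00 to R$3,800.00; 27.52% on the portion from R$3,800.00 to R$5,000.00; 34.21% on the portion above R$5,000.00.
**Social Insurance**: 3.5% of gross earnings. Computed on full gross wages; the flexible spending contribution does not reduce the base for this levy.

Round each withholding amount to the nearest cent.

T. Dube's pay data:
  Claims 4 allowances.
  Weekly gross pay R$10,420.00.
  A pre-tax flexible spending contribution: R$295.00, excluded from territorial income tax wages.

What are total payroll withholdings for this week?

Territorial Income Tax: taxable = R$10,420.00 − R$295.00 − 4×R$65.00 = R$9,865.00
  R$846.74 + 34.21% × (R$9,865.00 − R$5,000.00) = R$846.74 + 34.21% × R$4,865.00 = R$2,511.06
Social Insurance: 3.5% × R$10,420.00 = R$364.70
Total: R$2,511.06 + R$364.70 = R$2,875.76

R$2,875.76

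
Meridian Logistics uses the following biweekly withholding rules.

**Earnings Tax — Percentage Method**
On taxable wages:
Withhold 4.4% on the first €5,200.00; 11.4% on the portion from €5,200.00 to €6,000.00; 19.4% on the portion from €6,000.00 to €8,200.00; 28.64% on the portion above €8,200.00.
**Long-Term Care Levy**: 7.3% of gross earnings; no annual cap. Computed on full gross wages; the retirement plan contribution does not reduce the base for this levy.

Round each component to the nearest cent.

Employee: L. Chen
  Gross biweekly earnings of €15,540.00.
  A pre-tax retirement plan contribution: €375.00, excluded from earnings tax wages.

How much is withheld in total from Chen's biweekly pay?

€3,876.00

Earnings Tax: taxable = €15,540.00 − €375.00 = €15,165.00
  €746.80 + 28.64% × (€15,165.00 − €8,200.00) = €746.80 + 28.64% × €6,965.00 = €2,741.58
Long-Term Care Levy: 7.3% × €15,540.00 = €1,134.42
Total: €2,741.58 + €1,134.42 = €3,876.00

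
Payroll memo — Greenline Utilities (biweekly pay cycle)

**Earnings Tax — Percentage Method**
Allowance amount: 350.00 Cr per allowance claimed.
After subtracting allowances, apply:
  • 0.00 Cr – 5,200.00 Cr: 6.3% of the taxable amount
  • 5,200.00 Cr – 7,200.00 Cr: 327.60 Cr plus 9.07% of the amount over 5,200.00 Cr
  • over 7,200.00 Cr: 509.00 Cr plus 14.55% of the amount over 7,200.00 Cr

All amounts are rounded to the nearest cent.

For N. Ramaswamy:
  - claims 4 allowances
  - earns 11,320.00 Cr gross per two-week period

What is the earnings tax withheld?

Earnings Tax: taxable = 11,320.00 Cr − 4×350.00 Cr = 9,920.00 Cr
  509.00 Cr + 14.55% × (9,920.00 Cr − 7,200.00 Cr) = 509.00 Cr + 14.55% × 2,720.00 Cr = 904.76 Cr

904.76 Cr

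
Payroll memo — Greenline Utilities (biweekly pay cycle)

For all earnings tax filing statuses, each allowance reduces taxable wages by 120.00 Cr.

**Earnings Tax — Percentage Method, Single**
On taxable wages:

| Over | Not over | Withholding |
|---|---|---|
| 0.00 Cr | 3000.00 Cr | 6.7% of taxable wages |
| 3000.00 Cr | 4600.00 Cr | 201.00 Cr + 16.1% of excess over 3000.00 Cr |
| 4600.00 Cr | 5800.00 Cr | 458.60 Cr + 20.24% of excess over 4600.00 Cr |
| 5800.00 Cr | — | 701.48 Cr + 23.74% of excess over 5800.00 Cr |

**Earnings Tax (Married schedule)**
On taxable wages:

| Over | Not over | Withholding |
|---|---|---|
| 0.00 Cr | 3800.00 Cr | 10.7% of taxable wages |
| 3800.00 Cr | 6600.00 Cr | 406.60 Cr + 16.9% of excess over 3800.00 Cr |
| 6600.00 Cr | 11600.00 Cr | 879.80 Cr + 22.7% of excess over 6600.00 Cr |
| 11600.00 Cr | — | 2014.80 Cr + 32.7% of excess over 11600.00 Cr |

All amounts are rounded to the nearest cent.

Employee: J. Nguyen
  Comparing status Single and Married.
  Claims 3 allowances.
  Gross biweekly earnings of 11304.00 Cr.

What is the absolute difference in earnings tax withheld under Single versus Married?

56.78 Cr

Earnings Tax (Single): taxable = 11304.00 Cr − 3×120.00 Cr = 10944.00 Cr
  701.48 Cr + 23.74% × (10944.00 Cr − 5800.00 Cr) = 701.48 Cr + 23.74% × 5144.00 Cr = 1922.67 Cr
Earnings Tax (Married): taxable = 11304.00 Cr − 3×120.00 Cr = 10944.00 Cr
  879.80 Cr + 22.7% × (10944.00 Cr − 6600.00 Cr) = 879.80 Cr + 22.7% × 4344.00 Cr = 1865.89 Cr
Difference: |1922.67 Cr − 1865.89 Cr| = 56.78 Cr (higher under Single)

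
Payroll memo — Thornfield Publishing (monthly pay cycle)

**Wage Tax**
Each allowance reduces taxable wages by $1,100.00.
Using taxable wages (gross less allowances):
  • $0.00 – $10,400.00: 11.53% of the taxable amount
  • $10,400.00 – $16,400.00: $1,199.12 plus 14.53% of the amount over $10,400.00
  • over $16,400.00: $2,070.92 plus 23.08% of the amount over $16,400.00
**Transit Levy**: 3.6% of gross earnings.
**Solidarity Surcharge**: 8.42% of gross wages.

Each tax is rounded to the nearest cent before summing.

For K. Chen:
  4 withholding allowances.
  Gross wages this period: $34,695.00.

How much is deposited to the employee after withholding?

$25,246.77

Wage Tax: taxable = $34,695.00 − 4×$1,100.00 = $30,295.00
  $2,070.92 + 23.08% × ($30,295.00 − $16,400.00) = $2,070.92 + 23.08% × $13,895.00 = $5,277.89
Transit Levy: 3.6% × $34,695.00 = $1,249.02
Solidarity Surcharge: 8.42% × $34,695.00 = $2,921.32
Total withheld: $5,277.89 + $1,249.02 + $2,921.32 = $9,448.23
Net pay: $34,695.00 − $9,448.23 = $25,246.77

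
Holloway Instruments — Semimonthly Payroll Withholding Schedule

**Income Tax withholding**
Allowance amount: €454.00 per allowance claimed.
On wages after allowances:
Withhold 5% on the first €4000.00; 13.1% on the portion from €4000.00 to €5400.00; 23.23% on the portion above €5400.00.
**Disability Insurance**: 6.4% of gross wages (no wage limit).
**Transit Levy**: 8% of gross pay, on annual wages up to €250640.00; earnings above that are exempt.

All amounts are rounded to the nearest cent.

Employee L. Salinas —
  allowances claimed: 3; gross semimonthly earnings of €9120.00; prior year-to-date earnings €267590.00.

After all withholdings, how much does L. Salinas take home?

Income Tax: taxable = €9120.00 − 3×€454.00 = €7758.00
  €383.40 + 23.23% × (€7758.00 − €5400.00) = €383.40 + 23.23% × €2358.00 = €931.16
Disability Insurance: 6.4% × €9120.00 = €583.68
Transit Levy: YTD €267590.00 ≥ cap €250640.00 → €0.00
Total withheld: €931.16 + €583.68 + €0.00 = €1514.84
Net pay: €9120.00 − €1514.84 = €7605.16

€7605.16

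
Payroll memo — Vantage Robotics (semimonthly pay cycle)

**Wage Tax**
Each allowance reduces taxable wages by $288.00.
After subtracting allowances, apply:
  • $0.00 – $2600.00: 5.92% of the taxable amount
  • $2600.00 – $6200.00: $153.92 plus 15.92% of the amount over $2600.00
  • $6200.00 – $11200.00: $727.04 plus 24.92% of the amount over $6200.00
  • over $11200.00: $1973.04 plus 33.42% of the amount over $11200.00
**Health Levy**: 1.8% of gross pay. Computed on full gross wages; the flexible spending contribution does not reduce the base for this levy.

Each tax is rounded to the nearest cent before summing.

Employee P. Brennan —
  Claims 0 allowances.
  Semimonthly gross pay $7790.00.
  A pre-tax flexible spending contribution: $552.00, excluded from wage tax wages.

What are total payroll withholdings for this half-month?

Wage Tax: taxable = $7790.00 − $552.00 = $7238.00
  $727.04 + 24.92% × ($7238.00 − $6200.00) = $727.04 + 24.92% × $1038.00 = $985.71
Health Levy: 1.8% × $7790.00 = $140.22
Total: $985.71 + $140.22 = $1125.93

$1125.93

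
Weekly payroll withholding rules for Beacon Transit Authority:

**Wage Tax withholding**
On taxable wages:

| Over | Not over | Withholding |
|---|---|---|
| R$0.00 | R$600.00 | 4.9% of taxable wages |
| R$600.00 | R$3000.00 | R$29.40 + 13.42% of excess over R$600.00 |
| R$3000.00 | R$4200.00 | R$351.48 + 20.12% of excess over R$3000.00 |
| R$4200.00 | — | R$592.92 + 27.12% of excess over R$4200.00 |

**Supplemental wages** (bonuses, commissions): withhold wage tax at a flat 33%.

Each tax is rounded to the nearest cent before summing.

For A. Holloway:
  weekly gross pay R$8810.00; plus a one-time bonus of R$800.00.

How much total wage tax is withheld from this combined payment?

Wage Tax: taxable = R$8810.00
  R$592.92 + 27.12% × (R$8810.00 − R$4200.00) = R$592.92 + 27.12% × R$4610.00 = R$1843.15
Supplemental (33% flat on bonus): 33% × R$800.00 = R$264.00
Total wage tax: R$1843.15 + R$264.00 = R$2107.15

R$2107.15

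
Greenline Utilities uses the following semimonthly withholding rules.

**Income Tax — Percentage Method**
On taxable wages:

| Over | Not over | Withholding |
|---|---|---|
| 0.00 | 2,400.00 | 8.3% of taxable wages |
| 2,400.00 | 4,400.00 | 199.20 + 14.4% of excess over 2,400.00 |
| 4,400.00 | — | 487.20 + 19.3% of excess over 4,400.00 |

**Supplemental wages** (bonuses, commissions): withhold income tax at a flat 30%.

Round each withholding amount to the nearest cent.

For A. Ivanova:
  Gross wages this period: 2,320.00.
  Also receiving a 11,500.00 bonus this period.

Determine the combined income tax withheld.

Income Tax: taxable = 2,320.00
  8.3% × 2,320.00 = 192.56
Supplemental (30% flat on bonus): 30% × 11,500.00 = 3,450.00
Total income tax: 192.56 + 3,450.00 = 3,642.56

3,642.56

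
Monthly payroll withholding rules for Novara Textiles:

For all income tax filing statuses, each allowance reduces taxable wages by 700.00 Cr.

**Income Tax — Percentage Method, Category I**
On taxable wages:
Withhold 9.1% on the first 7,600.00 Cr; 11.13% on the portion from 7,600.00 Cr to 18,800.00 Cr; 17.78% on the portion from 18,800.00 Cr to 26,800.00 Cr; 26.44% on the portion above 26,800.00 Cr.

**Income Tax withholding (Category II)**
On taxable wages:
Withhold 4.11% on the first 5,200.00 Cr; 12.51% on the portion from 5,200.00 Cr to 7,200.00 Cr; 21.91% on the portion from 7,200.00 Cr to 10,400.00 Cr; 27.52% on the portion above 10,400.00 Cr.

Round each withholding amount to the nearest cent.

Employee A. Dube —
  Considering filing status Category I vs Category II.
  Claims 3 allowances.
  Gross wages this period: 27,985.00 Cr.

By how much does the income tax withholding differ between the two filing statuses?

Income Tax (Category I): taxable = 27,985.00 Cr − 3×700.00 Cr = 25,885.00 Cr
  1,938.16 Cr + 17.78% × (25,885.00 Cr − 18,800.00 Cr) = 1,938.16 Cr + 17.78% × 7,085.00 Cr = 3,197.87 Cr
Income Tax (Category II): taxable = 27,985.00 Cr − 3×700.00 Cr = 25,885.00 Cr
  1,165.04 Cr + 27.52% × (25,885.00 Cr − 10,400.00 Cr) = 1,165.04 Cr + 27.52% × 15,485.00 Cr = 5,426.51 Cr
Difference: |3,197.87 Cr − 5,426.51 Cr| = 2,228.64 Cr (higher under Category II)

2,228.64 Cr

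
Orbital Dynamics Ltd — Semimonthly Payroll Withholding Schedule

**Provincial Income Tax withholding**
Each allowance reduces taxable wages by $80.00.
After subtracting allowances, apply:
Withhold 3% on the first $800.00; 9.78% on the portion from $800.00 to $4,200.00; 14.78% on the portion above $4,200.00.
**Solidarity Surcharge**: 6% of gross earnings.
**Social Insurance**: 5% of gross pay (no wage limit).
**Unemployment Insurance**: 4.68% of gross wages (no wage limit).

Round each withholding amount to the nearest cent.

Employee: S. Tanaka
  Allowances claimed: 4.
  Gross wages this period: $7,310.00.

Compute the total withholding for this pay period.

$1,915.09

Provincial Income Tax: taxable = $7,310.00 − 4×$80.00 = $6,990.00
  $356.52 + 14.78% × ($6,990.00 − $4,200.00) = $356.52 + 14.78% × $2,790.00 = $768.88
Solidarity Surcharge: 6% × $7,310.00 = $438.60
Social Insurance: 5% × $7,310.00 = $365.50
Unemployment Insurance: 4.68% × $7,310.00 = $342.11
Total: $768.88 + $438.60 + $365.50 + $342.11 = $1,915.09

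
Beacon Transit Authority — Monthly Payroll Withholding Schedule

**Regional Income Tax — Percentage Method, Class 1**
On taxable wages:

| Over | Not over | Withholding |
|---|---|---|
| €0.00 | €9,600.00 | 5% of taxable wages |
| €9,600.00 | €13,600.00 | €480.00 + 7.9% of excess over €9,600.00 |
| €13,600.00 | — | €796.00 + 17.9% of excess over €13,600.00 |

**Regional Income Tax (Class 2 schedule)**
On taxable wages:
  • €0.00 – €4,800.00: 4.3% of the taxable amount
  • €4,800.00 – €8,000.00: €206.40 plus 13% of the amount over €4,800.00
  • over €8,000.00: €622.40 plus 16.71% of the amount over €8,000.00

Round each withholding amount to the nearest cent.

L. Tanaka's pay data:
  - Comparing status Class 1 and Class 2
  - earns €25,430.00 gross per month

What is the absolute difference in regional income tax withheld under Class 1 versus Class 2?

Regional Income Tax (Class 1): taxable = €25,430.00
  €796.00 + 17.9% × (€25,430.00 − €13,600.00) = €796.00 + 17.9% × €11,830.00 = €2,913.57
Regional Income Tax (Class 2): taxable = €25,430.00
  €622.40 + 16.71% × (€25,430.00 − €8,000.00) = €622.40 + 16.71% × €17,430.00 = €3,534.95
Difference: |€2,913.57 − €3,534.95| = €621.38 (higher under Class 2)

€621.38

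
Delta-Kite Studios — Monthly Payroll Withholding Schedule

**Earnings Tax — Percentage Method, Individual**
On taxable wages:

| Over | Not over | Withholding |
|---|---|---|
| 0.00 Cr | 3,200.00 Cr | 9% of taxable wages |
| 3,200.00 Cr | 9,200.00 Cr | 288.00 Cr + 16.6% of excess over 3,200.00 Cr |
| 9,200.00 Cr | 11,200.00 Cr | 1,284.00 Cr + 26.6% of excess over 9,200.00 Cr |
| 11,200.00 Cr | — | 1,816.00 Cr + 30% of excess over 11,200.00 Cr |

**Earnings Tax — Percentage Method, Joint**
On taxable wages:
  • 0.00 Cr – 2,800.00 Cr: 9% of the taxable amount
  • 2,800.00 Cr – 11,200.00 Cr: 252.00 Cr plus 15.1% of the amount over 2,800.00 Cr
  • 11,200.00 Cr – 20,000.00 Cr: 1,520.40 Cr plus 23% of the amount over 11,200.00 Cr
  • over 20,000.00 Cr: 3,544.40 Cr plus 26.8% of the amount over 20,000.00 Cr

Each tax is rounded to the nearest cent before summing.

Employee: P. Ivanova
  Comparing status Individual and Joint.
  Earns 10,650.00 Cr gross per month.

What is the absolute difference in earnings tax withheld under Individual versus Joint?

Earnings Tax (Individual): taxable = 10,650.00 Cr
  1,284.00 Cr + 26.6% × (10,650.00 Cr − 9,200.00 Cr) = 1,284.00 Cr + 26.6% × 1,450.00 Cr = 1,669.70 Cr
Earnings Tax (Joint): taxable = 10,650.00 Cr
  252.00 Cr + 15.1% × (10,650.00 Cr − 2,800.00 Cr) = 252.00 Cr + 15.1% × 7,850.00 Cr = 1,437.35 Cr
Difference: |1,669.70 Cr − 1,437.35 Cr| = 232.35 Cr (higher under Individual)

232.35 Cr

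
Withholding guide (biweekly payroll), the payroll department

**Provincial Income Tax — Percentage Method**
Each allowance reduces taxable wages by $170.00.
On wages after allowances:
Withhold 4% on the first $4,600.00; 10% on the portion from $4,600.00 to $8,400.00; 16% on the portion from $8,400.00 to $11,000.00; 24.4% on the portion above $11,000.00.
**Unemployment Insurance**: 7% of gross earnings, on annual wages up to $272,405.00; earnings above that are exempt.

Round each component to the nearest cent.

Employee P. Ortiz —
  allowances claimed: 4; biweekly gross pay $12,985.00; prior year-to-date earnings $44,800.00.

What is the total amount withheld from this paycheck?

$2,207.37

Provincial Income Tax: taxable = $12,985.00 − 4×$170.00 = $12,305.00
  $980.00 + 24.4% × ($12,305.00 − $11,000.00) = $980.00 + 24.4% × $1,305.00 = $1,298.42
Unemployment Insurance: 7% × $12,985.00 = $908.95
Total: $1,298.42 + $908.95 = $2,207.37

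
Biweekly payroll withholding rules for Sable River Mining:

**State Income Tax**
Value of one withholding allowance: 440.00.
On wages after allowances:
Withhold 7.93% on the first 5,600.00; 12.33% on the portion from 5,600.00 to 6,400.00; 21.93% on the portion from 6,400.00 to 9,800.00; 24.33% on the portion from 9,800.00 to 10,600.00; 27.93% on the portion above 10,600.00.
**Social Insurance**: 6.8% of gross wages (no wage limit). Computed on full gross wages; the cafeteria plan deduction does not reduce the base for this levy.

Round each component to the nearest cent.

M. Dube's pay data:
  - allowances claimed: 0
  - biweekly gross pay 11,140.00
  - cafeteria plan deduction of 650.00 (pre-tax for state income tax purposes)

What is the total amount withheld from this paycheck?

2,213.74

State Income Tax: taxable = 11,140.00 − 650.00 = 10,490.00
  1,288.34 + 24.33% × (10,490.00 − 9,800.00) = 1,288.34 + 24.33% × 690.00 = 1,456.22
Social Insurance: 6.8% × 11,140.00 = 757.52
Total: 1,456.22 + 757.52 = 2,213.74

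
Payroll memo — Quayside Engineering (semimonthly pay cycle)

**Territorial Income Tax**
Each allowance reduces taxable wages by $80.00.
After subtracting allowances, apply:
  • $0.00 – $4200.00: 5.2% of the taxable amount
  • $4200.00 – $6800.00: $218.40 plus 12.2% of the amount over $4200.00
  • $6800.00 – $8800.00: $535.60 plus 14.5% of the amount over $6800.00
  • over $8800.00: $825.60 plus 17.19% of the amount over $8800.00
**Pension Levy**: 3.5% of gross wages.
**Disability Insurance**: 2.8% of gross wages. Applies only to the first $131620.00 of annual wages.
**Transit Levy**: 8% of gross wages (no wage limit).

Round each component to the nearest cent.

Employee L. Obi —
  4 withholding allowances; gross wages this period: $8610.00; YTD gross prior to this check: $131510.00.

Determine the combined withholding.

Territorial Income Tax: taxable = $8610.00 − 4×$80.00 = $8290.00
  $535.60 + 14.5% × ($8290.00 − $6800.00) = $535.60 + 14.5% × $1490.00 = $751.65
Pension Levy: 3.5% × $8610.00 = $301.35
Disability Insurance: cap $131620.00 − YTD $131510.00 = $110.00 subject; 2.8% × $110.00 = $3.08
Transit Levy: 8% × $8610.00 = $688.80
Total: $751.65 + $301.35 + $3.08 + $688.80 = $1744.88

$1744.88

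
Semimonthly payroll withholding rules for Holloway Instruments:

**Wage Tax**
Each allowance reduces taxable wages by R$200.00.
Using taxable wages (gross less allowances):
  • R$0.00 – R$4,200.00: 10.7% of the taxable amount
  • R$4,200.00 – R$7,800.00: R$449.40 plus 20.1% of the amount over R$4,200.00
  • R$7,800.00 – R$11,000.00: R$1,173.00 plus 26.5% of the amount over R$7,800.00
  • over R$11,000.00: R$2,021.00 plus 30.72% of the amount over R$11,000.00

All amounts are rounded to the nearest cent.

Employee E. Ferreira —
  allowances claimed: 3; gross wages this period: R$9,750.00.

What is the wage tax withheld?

R$1,530.75

Wage Tax: taxable = R$9,750.00 − 3×R$200.00 = R$9,150.00
  R$1,173.00 + 26.5% × (R$9,150.00 − R$7,800.00) = R$1,173.00 + 26.5% × R$1,350.00 = R$1,530.75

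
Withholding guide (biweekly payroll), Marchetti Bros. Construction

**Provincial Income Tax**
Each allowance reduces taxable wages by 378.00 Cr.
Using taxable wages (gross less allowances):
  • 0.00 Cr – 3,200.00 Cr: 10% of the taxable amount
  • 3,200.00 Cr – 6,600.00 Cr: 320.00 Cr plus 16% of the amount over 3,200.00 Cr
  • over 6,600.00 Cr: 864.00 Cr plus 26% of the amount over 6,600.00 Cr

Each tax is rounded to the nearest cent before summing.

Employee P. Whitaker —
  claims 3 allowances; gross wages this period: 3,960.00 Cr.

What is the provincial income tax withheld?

282.60 Cr

Provincial Income Tax: taxable = 3,960.00 Cr − 3×378.00 Cr = 2,826.00 Cr
  10% × 2,826.00 Cr = 282.60 Cr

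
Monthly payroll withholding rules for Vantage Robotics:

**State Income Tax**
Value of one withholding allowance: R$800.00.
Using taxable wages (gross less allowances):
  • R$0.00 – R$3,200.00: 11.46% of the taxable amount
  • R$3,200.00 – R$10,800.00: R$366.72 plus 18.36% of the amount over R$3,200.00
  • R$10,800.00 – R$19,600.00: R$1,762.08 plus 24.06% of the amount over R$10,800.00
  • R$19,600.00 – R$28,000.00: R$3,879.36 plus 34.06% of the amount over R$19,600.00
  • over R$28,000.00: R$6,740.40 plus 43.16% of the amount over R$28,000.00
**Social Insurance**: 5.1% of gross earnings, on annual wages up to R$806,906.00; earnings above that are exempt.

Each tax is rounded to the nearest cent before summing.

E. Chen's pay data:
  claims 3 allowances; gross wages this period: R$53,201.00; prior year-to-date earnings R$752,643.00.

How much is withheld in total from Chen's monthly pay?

R$19,294.56

State Income Tax: taxable = R$53,201.00 − 3×R$800.00 = R$50,801.00
  R$6,740.40 + 43.16% × (R$50,801.00 − R$28,000.00) = R$6,740.40 + 43.16% × R$22,801.00 = R$16,581.31
Social Insurance: 5.1% × R$53,201.00 = R$2,713.25
Total: R$16,581.31 + R$2,713.25 = R$19,294.56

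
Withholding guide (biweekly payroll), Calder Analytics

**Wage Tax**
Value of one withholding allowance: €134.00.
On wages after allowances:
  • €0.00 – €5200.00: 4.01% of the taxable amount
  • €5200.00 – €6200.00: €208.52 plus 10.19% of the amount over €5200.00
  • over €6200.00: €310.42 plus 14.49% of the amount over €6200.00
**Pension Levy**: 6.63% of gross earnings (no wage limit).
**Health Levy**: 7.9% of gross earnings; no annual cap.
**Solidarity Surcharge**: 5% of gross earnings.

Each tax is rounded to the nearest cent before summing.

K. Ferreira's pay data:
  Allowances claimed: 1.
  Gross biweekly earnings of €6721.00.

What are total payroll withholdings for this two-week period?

Wage Tax: taxable = €6721.00 − 1×€134.00 = €6587.00
  €310.42 + 14.49% × (€6587.00 − €6200.00) = €310.42 + 14.49% × €387.00 = €366.50
Pension Levy: 6.63% × €6721.00 = €445.60
Health Levy: 7.9% × €6721.00 = €530.96
Solidarity Surcharge: 5% × €6721.00 = €336.05
Total: €366.50 + €445.60 + €530.96 + €336.05 = €1679.11

€1679.11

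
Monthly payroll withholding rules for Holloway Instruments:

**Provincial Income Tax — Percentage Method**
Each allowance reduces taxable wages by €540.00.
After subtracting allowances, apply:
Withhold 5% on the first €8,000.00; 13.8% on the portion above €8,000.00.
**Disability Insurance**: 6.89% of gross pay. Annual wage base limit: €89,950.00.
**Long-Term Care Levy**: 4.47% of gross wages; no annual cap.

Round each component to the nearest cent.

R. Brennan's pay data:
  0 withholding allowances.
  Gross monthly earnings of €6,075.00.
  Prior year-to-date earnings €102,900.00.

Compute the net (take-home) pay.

€5,499.70

Provincial Income Tax: taxable = €6,075.00
  5% × €6,075.00 = €303.75
Disability Insurance: YTD €102,900.00 ≥ cap €89,950.00 → €0.00
Long-Term Care Levy: 4.47% × €6,075.00 = €271.55
Total withheld: €303.75 + €0.00 + €271.55 = €575.30
Net pay: €6,075.00 − €575.30 = €5,499.70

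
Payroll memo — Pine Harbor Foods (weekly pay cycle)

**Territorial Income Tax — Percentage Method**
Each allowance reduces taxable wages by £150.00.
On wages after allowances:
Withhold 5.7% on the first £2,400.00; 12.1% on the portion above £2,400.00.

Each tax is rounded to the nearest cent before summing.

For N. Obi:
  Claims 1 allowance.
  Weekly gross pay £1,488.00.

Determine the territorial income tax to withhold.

£76.27

Territorial Income Tax: taxable = £1,488.00 − 1×£150.00 = £1,338.00
  5.7% × £1,338.00 = £76.27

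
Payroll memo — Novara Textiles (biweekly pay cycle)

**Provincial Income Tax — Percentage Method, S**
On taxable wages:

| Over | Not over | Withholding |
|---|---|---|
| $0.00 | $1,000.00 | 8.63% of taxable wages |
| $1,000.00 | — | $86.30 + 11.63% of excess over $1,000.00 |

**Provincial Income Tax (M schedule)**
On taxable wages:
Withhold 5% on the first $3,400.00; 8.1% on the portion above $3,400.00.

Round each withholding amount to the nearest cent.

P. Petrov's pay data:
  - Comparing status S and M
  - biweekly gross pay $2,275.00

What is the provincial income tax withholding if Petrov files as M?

Provincial Income Tax (M): taxable = $2,275.00
  5% × $2,275.00 = $113.75

$113.75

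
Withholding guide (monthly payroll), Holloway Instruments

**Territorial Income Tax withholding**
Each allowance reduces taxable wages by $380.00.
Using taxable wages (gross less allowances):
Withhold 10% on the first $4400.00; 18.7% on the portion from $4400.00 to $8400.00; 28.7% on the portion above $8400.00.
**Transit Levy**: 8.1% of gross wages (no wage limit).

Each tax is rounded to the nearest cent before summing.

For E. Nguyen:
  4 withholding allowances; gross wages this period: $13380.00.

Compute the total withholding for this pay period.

Territorial Income Tax: taxable = $13380.00 − 4×$380.00 = $11860.00
  $1188.00 + 28.7% × ($11860.00 − $8400.00) = $1188.00 + 28.7% × $3460.00 = $2181.02
Transit Levy: 8.1% × $13380.00 = $1083.78
Total: $2181.02 + $1083.78 = $3264.80

$3264.80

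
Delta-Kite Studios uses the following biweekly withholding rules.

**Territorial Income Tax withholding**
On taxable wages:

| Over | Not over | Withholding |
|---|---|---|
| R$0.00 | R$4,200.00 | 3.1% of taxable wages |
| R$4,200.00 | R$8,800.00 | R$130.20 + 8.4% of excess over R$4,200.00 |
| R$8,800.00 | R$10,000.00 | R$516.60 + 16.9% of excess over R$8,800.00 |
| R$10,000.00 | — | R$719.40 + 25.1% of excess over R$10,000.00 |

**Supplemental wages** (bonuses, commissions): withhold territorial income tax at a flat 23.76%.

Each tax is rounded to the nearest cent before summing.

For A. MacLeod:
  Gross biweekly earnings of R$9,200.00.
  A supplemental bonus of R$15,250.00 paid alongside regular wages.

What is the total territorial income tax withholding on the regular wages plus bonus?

Territorial Income Tax: taxable = R$9,200.00
  R$516.60 + 16.9% × (R$9,200.00 − R$8,800.00) = R$516.60 + 16.9% × R$400.00 = R$584.20
Supplemental (23.76% flat on bonus): 23.76% × R$15,250.00 = R$3,623.40
Total territorial income tax: R$584.20 + R$3,623.40 = R$4,207.60

R$4,207.60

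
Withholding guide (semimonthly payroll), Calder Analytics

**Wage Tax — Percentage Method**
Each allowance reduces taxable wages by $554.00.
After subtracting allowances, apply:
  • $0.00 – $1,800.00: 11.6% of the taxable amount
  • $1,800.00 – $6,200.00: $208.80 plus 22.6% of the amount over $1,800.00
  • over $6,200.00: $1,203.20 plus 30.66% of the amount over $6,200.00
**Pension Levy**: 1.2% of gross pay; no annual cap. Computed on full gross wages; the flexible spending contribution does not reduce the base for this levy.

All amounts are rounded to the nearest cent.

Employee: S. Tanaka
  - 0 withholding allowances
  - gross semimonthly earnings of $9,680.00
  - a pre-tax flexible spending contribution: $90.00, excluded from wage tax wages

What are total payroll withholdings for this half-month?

Wage Tax: taxable = $9,680.00 − $90.00 = $9,590.00
  $1,203.20 + 30.66% × ($9,590.00 − $6,200.00) = $1,203.20 + 30.66% × $3,390.00 = $2,242.57
Pension Levy: 1.2% × $9,680.00 = $116.16
Total: $2,242.57 + $116.16 = $2,358.73

$2,358.73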